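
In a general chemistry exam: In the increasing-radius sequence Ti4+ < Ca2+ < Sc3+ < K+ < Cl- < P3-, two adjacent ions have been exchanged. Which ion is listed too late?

Sc3+

The pair Ca2+, Sc3+ is the wrong way round — both have 18 electrons but Z(Sc)=21 > Z(Ca)=20, so Sc3+ should be the smaller of the two. All other adjacent pairs agree with periodic trends, so Sc3+ is the misplaced ion.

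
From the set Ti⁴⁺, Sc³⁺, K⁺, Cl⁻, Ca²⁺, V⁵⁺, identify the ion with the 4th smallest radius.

Ca²⁺

All of these have 18 electrons (isoelectronic). With the same electron cloud, the ion with the most protons pulls it in tightest. Nuclear charges: V⁵⁺ (Z=23), Ti⁴⁺ (Z=22), Sc³⁺ (Z=21), Ca²⁺ (Z=20), K⁺ (Z=19), Cl⁻ (Z=17). Highest Z is smallest.
That gives V⁵⁺ < Ti⁴⁺ < Sc³⁺ < Ca²⁺ < K⁺ < Cl⁻. From the smallest end, number 4 is Ca²⁺.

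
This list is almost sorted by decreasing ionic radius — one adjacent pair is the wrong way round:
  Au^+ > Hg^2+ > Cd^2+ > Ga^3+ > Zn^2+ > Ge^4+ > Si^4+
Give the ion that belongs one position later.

Compare adjacent ions: they are isoelectronic (28 e⁻) and Ga has more protons than Zn (31 vs 30), making Ga^3+ smaller — yet in this decreasing list Ga^3+ sits before Zn^2+. Nothing else is reversed, so Ga^3+ should move one place to the right.

Ga^3+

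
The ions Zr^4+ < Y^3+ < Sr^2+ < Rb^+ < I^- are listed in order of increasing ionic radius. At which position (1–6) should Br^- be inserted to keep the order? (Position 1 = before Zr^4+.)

Electron counts and nuclear charges: Zr^4+ (Z=40, 36 e⁻), Y^3+ (Z=39, 36 e⁻), Sr^2+ (Z=38, 36 e⁻), Rb^+ (Z=37, 36 e⁻), Br^- (Z=35, 36 e⁻), I^- (Z=53, 54 e⁻). Zr^4+ < Y^3+ (both 36 e⁻, Z=40>39); Y^3+ < Sr^2+ (isoelectronic, higher Z=39 is smaller); Sr^2+ < Rb^+ (both 36 e⁻, Z=38>37); Rb^+ < Br^- (isoelectronic, higher Z=37 is smaller); Br^- < I^- (same group, period 4 vs 5).
With Br^- included the full order is Zr^4+ < Y^3+ < Sr^2+ < Rb^+ < Br^- < I^-, so it takes position 5.

5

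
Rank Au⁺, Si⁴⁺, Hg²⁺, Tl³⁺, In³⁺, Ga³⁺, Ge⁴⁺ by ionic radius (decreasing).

Si⁴⁺ has 10 e⁻ (Z=14), Ge⁴⁺ has 28 e⁻ (Z=32), Ga³⁺ has 28 e⁻ (Z=31), In³⁺ has 46 e⁻ (Z=49), Tl³⁺ has 78 e⁻ (Z=81), Hg²⁺ has 78 e⁻ (Z=80), Au⁺ has 78 e⁻ (Z=79). Si⁴⁺ < Ge⁴⁺ (same group, 1 shell fewer); Ge⁴⁺ < Ga³⁺ (isoelectronic, higher Z=32 is smaller); Ga³⁺ < In³⁺ (same group, 1 shell fewer); In³⁺ < Tl³⁺ (same group, period 5 vs 6); Tl³⁺ < Hg²⁺ (both 78 e⁻, Z=81>80); Hg²⁺ < Au⁺ (both 78 e⁻, Z=80>79).

Au⁺ > Hg²⁺ > Tl³⁺ > In³⁺ > Ga³⁺ > Ge⁴⁺ > Si⁴⁺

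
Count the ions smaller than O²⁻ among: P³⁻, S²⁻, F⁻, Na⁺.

Electron counts and nuclear charges: Na⁺ has 10 e⁻ (Z=11), F⁻ has 10 e⁻ (Z=9), O²⁻ has 10 e⁻ (Z=8), S²⁻ has 18 e⁻ (Z=16), P³⁻ has 18 e⁻ (Z=15). Na⁺ < F⁻ (isoelectronic, higher Z=11 is smaller); F⁻ < O²⁻ (both 10 e⁻, Z=9>8); O²⁻ < S²⁻ (same group, 1 shell fewer); S²⁻ < P³⁻ (both 18 e⁻, Z=16>15).
Relative to O²⁻, the ions that are smaller are Na⁺, F⁻. So 2 are smaller.

2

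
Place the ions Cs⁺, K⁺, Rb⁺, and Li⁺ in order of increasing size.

Li⁺ < K⁺ < Rb⁺ < Cs⁺

These ions sit in one column with identical charge. Each step down the periodic table adds a principal shell, increasing the radius.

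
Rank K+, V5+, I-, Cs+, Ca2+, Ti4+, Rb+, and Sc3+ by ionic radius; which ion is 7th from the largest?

Ti4+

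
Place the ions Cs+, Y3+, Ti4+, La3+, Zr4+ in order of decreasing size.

Work out protons and electrons: Ti4+: 18 e⁻, Z=22, Zr4+: 36 e⁻, Z=40, Y3+: 36 e⁻, Z=39, La3+: 54 e⁻, Z=57, Cs+: 54 e⁻, Z=55. Ti4+ < Zr4+ (same group, period 4 vs 5); Zr4+ < Y3+ (both 36 e⁻, Z=40>39); Y3+ < La3+ (same group, 1 shell fewer); La3+ < Cs+ (isoelectronic, higher Z=57 is smaller).

Cs+ > La3+ > Y3+ > Zr4+ > Ti4+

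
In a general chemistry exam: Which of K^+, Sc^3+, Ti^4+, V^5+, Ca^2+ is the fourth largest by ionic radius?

Ti^4+

All of these have 18 electrons (isoelectronic). With the same electron cloud, the ion with the most protons pulls it in tightest. Nuclear charges: V^5+ (Z=23), Ti^4+ (Z=22), Sc^3+ (Z=21), Ca^2+ (Z=20), K^+ (Z=19). Highest Z is smallest.
That gives V^5+ < Ti^4+ < Sc^3+ < Ca^2+ < K^+. From the largest end, number 4 is Ti^4+.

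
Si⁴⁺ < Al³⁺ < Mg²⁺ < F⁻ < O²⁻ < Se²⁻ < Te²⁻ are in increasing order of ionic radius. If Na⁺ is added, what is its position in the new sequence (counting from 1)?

Electron counts and nuclear charges: Si⁴⁺ has 10 e⁻ (Z=14), Al³⁺ has 10 e⁻ (Z=13), Mg²⁺ has 10 e⁻ (Z=12), Na⁺ has 10 e⁻ (Z=11), F⁻ has 10 e⁻ (Z=9), O²⁻ has 10 e⁻ (Z=8), Se²⁻ has 36 e⁻ (Z=34), Te²⁻ has 54 e⁻ (Z=52). Si⁴⁺ < Al³⁺ (both 10 e⁻, Z=14>13); Al³⁺ < Mg²⁺ (both 10 e⁻, Z=13>12); Mg²⁺ < Na⁺ (isoelectronic, higher Z=12 is smaller); Na⁺ < F⁻ (isoelectronic, higher Z=11 is smaller); F⁻ < O²⁻ (isoelectronic, higher Z=9 is smaller); O²⁻ < Se²⁻ (same group, 2 shells fewer); Se²⁻ < Te²⁻ (same group, 1 shell fewer).
With Na⁺ included the full order is Si⁴⁺ < Al³⁺ < Mg²⁺ < Na⁺ < F⁻ < O²⁻ < Se²⁻ < Te²⁻, so it takes position 4.

4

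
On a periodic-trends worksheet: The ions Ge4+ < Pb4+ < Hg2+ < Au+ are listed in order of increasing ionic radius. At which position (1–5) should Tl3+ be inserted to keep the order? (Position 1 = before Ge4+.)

Work out protons and electrons: Ge4+: 28 e⁻, Z=32, Pb4+: 78 e⁻, Z=82, Tl3+: 78 e⁻, Z=81, Hg2+: 78 e⁻, Z=80, Au+: 78 e⁻, Z=79. Ge4+ < Pb4+ (same group, 2 shells fewer); Pb4+ < Tl3+ (both 78 e⁻, Z=82>81); Tl3+ < Hg2+ (both 78 e⁻, Z=81>80); Hg2+ < Au+ (both 78 e⁻, Z=80>79).
The complete sequence is Ge4+ < Pb4+ < Tl3+ < Hg2+ < Au+. Tl3+ sits at position 3.

3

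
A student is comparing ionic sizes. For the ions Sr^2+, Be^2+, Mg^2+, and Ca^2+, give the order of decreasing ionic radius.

Sr^2+ > Ca^2+ > Mg^2+ > Be^2+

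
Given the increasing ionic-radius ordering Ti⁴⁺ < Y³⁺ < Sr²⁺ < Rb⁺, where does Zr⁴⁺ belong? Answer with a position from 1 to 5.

2

First list Z and electron count for each: Ti⁴⁺: 18 e⁻, Z=22, Zr⁴⁺: 36 e⁻, Z=40, Y³⁺: 36 e⁻, Z=39, Sr²⁺: 36 e⁻, Z=38, Rb⁺: 36 e⁻, Z=37. Ti⁴⁺ < Zr⁴⁺ (same group, 1 shell fewer); Zr⁴⁺ < Y³⁺ (both 36 e⁻, Z=40>39); Y³⁺ < Sr²⁺ (both 36 e⁻, Z=39>38); Sr²⁺ < Rb⁺ (both 36 e⁻, Z=38>37).
Merged order: Ti⁴⁺ < Zr⁴⁺ < Y³⁺ < Sr²⁺ < Rb⁺ — Zr⁴⁺ is number 2.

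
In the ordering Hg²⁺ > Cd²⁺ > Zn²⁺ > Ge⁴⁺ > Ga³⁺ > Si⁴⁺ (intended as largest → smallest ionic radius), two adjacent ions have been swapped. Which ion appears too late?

Ga³⁺

The pair Ge⁴⁺, Ga³⁺ is the wrong way round — Ge⁴⁺ and Ga³⁺ share 28 electrons; the higher nuclear charge on Ge (Z=32) contracts it more, so Ge⁴⁺ < Ga³⁺. All other adjacent pairs agree with periodic trends, so Ga³⁺ is the misplaced ion.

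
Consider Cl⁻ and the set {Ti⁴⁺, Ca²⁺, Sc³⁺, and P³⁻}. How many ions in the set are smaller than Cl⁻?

3

These species are isoelectronic with 18 electrons. The only difference is the number of protons: Ti⁴⁺ (Z=22), Sc³⁺ (Z=21), Ca²⁺ (Z=20), Cl⁻ (Z=17), P³⁻ (Z=15). The strongest nuclear pull (Ti⁴⁺) gives the smallest ion.
Overall: Ti⁴⁺ < Sc³⁺ < Ca²⁺ < Cl⁻ < P³⁻. Cl⁻ has 3 below it and 1 above. That's 3.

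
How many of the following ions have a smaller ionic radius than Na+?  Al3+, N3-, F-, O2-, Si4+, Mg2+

Isoelectronic series (10 e⁻ each). Size is set by nuclear charge: more protons means a smaller ion. Si4+ (Z=14), Al3+ (Z=13), Mg2+ (Z=12), Na+ (Z=11), F- (Z=9), O2- (Z=8), N3- (Z=7).
Relative to Na+, the ions that are smaller are Si4+, Al3+, Mg2+. That's 3.

3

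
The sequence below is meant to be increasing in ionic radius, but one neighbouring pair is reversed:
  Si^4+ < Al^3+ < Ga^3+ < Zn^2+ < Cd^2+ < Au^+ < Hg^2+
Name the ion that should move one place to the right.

Au^+

The pair Au^+, Hg^2+ is the wrong way round — they are isoelectronic (78 e⁻) and Hg has more protons than Au (80 vs 79), making Hg^2+ smaller. All other adjacent pairs agree with periodic trends, so Au^+ is the misplaced ion.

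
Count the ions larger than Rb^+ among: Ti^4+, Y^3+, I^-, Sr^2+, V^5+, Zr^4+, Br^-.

Electron counts and nuclear charges: V^5+: 18 e⁻, Z=23, Ti^4+: 18 e⁻, Z=22, Zr^4+: 36 e⁻, Z=40, Y^3+: 36 e⁻, Z=39, Sr^2+: 36 e⁻, Z=38, Rb^+: 36 e⁻, Z=37, Br^-: 36 e⁻, Z=35, I^-: 54 e⁻, Z=53. V^5+ < Ti^4+ (isoelectronic, higher Z=23 is smaller); Ti^4+ < Zr^4+ (same group, period 4 vs 5); Zr^4+ < Y^3+ (both 36 e⁻, Z=40>39); Y^3+ < Sr^2+ (both 36 e⁻, Z=39>38); Sr^2+ < Rb^+ (both 36 e⁻, Z=38>37); Rb^+ < Br^- (both 36 e⁻, Z=37>35); Br^- < I^- (same group, 1 shell fewer).
Ordering all of them (including Rb^+) by radius gives V^5+ < Ti^4+ < Zr^4+ < Y^3+ < Sr^2+ < Rb^+ < Br^- < I^-. So 2 are larger.

2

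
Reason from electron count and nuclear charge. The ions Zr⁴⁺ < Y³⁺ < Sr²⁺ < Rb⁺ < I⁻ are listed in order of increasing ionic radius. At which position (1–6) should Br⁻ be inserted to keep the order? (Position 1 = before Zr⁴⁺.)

5

Zr⁴⁺ (Z=40, 36 e⁻), Y³⁺ (Z=39, 36 e⁻), Sr²⁺ (Z=38, 36 e⁻), Rb⁺ (Z=37, 36 e⁻), Br⁻ (Z=35, 36 e⁻), I⁻ (Z=53, 54 e⁻). Zr⁴⁺ < Y³⁺ (isoelectronic, higher Z=40 is smaller); Y³⁺ < Sr²⁺ (isoelectronic, higher Z=39 is smaller); Sr²⁺ < Rb⁺ (both 36 e⁻, Z=38>37); Rb⁺ < Br⁻ (both 36 e⁻, Z=37>35); Br⁻ < I⁻ (same group, period 4 vs 5).
The complete sequence is Zr⁴⁺ < Y³⁺ < Sr²⁺ < Rb⁺ < Br⁻ < I⁻. Br⁻ sits at position 5.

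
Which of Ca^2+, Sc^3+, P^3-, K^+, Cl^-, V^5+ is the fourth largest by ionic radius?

Ca^2+

All of these have 18 electrons (isoelectronic). With the same electron cloud, the ion with the most protons pulls it in tightest. Nuclear charges: V^5+ (Z=23), Sc^3+ (Z=21), Ca^2+ (Z=20), K^+ (Z=19), Cl^- (Z=17), P^3- (Z=15). Highest Z is smallest.
That gives V^5+ < Sc^3+ < Ca^2+ < K^+ < Cl^- < P^3-. From the largest end, number 4 is Ca^2+.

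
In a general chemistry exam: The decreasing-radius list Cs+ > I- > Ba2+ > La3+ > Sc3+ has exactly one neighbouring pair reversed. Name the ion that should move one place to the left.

Check each adjacent pair. Cs+ and I- are reversed: they are isoelectronic (54 e⁻) and Cs has more protons than I (55 vs 53), making Cs+ smaller. No other neighbouring pair contradicts the periodic trends, so I- is the ion listed too late.

I-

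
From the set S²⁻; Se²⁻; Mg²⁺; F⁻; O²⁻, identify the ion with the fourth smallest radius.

S²⁻

Mg²⁺ has 10 e⁻ (Z=12), F⁻ has 10 e⁻ (Z=9), O²⁻ has 10 e⁻ (Z=8), S²⁻ has 18 e⁻ (Z=16), Se²⁻ has 36 e⁻ (Z=34). Mg²⁺ < F⁻ (isoelectronic, higher Z=12 is smaller); F⁻ < O²⁻ (isoelectronic, higher Z=9 is smaller); O²⁻ < S²⁻ (same group, period 2 vs 3); S²⁻ < Se²⁻ (same group, period 3 vs 4).
Full ascending order: Mg²⁺ < F⁻ < O²⁻ < S²⁻ < Se²⁻. Counting from the smallest, position 4 is S²⁻.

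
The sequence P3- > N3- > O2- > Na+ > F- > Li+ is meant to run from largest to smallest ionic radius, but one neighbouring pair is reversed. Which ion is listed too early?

The pair Na+, F- is the wrong way round — they are isoelectronic (10 e⁻) and Na has more protons than F (11 vs 9), making Na+ smaller. All other adjacent pairs agree with periodic trends, so Na+ is the misplaced ion.

Na+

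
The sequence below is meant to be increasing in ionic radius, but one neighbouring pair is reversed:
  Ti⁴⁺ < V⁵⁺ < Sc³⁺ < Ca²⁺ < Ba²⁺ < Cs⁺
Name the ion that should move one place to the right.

Ti⁴⁺

Compare adjacent ions: both have 18 electrons but Z(V)=23 > Z(Ti)=22, so V⁵⁺ should be the smaller of the two — yet in this increasing list Ti⁴⁺ sits before V⁵⁺. Nothing else is reversed, so Ti⁴⁺ should move one place to the right.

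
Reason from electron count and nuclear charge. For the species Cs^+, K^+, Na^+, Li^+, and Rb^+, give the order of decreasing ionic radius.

Cs^+ > Rb^+ > K^+ > Na^+ > Li^+

All are in the same group with charge +1. Radius grows down the group as n (the outermost shell) increases.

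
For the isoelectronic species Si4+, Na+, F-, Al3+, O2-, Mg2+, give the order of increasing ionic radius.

Each ion has 10 electrons. The ranking follows nuclear charge in reverse — greater Z gives a smaller radius. Si4+ (Z=14), Al3+ (Z=13), Mg2+ (Z=12), Na+ (Z=11), F- (Z=9), O2- (Z=8).

Si4+ < Al3+ < Mg2+ < Na+ < F- < O2-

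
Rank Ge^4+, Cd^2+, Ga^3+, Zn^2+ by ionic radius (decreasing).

Cd^2+ > Zn^2+ > Ga^3+ > Ge^4+

Electron counts and nuclear charges: Ge^4+: 28 e⁻, Z=32, Ga^3+: 28 e⁻, Z=31, Zn^2+: 28 e⁻, Z=30, Cd^2+: 46 e⁻, Z=48. Ge^4+ < Ga^3+ (isoelectronic, higher Z=32 is smaller); Ga^3+ < Zn^2+ (isoelectronic, higher Z=31 is smaller); Zn^2+ < Cd^2+ (same group, 1 shell fewer).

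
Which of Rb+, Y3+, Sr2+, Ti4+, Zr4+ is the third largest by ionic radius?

Ti4+ (Z=22, 18 e⁻), Zr4+ (Z=40, 36 e⁻), Y3+ (Z=39, 36 e⁻), Sr2+ (Z=38, 36 e⁻), Rb+ (Z=37, 36 e⁻). Ti4+ < Zr4+ (same group, period 4 vs 5); Zr4+ < Y3+ (isoelectronic, higher Z=40 is smaller); Y3+ < Sr2+ (both 36 e⁻, Z=39>38); Sr2+ < Rb+ (isoelectronic, higher Z=38 is smaller).
Ordering: Ti4+ < Zr4+ < Y3+ < Sr2+ < Rb+. The third largest is Y3+.

Y3+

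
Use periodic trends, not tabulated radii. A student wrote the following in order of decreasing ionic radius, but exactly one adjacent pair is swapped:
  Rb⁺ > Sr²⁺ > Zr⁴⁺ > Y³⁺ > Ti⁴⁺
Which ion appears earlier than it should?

Zr⁴⁺

Scanning neighbour by neighbour, only Zr⁴⁺/Y³⁺ violates a trend: both have 36 electrons but Z(Zr)=40 > Z(Y)=39, so Zr⁴⁺ should be the smaller of the two. That makes Zr⁴⁺ the one sitting a position early relative to where it belongs.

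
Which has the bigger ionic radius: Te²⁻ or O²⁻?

Te²⁻

Same group, same charge. Going down the group adds an extra shell of electrons, so the ion gets larger: O²⁻ is highest in the group and smallest.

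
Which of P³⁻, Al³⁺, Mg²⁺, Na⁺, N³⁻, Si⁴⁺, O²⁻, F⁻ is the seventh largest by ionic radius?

Al³⁺

Tabulating Z and e⁻: Si⁴⁺: 10 e⁻, Z=14, Al³⁺: 10 e⁻, Z=13, Mg²⁺: 10 e⁻, Z=12, Na⁺: 10 e⁻, Z=11, F⁻: 10 e⁻, Z=9, O²⁻: 10 e⁻, Z=8, N³⁻: 10 e⁻, Z=7, P³⁻: 18 e⁻, Z=15. Si⁴⁺ < Al³⁺ (both 10 e⁻, Z=14>13); Al³⁺ < Mg²⁺ (both 10 e⁻, Z=13>12); Mg²⁺ < Na⁺ (both 10 e⁻, Z=12>11); Na⁺ < F⁻ (isoelectronic, higher Z=11 is smaller); F⁻ < O²⁻ (both 10 e⁻, Z=9>8); O²⁻ < N³⁻ (isoelectronic, higher Z=8 is smaller); N³⁻ < P³⁻ (same group, 1 shell fewer).
So the order is Si⁴⁺ < Al³⁺ < Mg²⁺ < Na⁺ < F⁻ < O²⁻ < N³⁻ < P³⁻; the 7th-largest ion is Al³⁺.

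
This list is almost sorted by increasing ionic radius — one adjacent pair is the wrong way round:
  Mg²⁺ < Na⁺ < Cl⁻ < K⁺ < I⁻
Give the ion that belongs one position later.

Check each adjacent pair. Cl⁻ and K⁺ are reversed: K⁺ and Cl⁻ share 18 electrons; the higher nuclear charge on K (Z=19) contracts it more, so K⁺ < Cl⁻. No other neighbouring pair contradicts the periodic trends, so Cl⁻ is the ion listed too early.

Cl⁻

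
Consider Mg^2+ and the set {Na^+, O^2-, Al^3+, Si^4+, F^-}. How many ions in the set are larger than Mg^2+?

3

Each ion has 10 electrons. The ranking follows nuclear charge in reverse — greater Z gives a smaller radius. Si^4+ (Z=14), Al^3+ (Z=13), Mg^2+ (Z=12), Na^+ (Z=11), F^- (Z=9), O^2- (Z=8).
Overall: Si^4+ < Al^3+ < Mg^2+ < Na^+ < F^- < O^2-. Mg^2+ has 2 below it and 3 above. So 3 are larger.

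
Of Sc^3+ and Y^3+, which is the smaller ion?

Sc^3+

These ions sit in one column with identical charge. Each step down the periodic table adds a principal shell, increasing the radius.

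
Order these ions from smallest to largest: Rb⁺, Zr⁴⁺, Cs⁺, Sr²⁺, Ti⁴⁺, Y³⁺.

Ti⁴⁺ < Zr⁴⁺ < Y³⁺ < Sr²⁺ < Rb⁺ < Cs⁺

Electron counts and nuclear charges: Ti⁴⁺ (Z=22, 18 e⁻), Zr⁴⁺ (Z=40, 36 e⁻), Y³⁺ (Z=39, 36 e⁻), Sr²⁺ (Z=38, 36 e⁻), Rb⁺ (Z=37, 36 e⁻), Cs⁺ (Z=55, 54 e⁻). Ti⁴⁺ < Zr⁴⁺ (same group, period 4 vs 5); Zr⁴⁺ < Y³⁺ (isoelectronic, higher Z=40 is smaller); Y³⁺ < Sr²⁺ (isoelectronic, higher Z=39 is smaller); Sr²⁺ < Rb⁺ (isoelectronic, higher Z=38 is smaller); Rb⁺ < Cs⁺ (same group, 1 shell fewer).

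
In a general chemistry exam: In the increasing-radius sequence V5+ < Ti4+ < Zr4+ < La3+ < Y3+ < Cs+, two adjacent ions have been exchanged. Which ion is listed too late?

Scanning neighbour by neighbour, only La3+/Y3+ violates a trend: same group and charge — period 5 sits above period 6, so Y3+ is smaller. That makes Y3+ the one sitting a position late relative to where it belongs.

Y3+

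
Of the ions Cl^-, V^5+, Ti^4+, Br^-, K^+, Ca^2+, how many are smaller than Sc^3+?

2

Work out protons and electrons: V^5+ has 18 e⁻ (Z=23), Ti^4+ has 18 e⁻ (Z=22), Sc^3+ has 18 e⁻ (Z=21), Ca^2+ has 18 e⁻ (Z=20), K^+ has 18 e⁻ (Z=19), Cl^- has 18 e⁻ (Z=17), Br^- has 36 e⁻ (Z=35). V^5+ < Ti^4+ (both 18 e⁻, Z=23>22); Ti^4+ < Sc^3+ (isoelectronic, higher Z=22 is smaller); Sc^3+ < Ca^2+ (isoelectronic, higher Z=21 is smaller); Ca^2+ < K^+ (isoelectronic, higher Z=20 is smaller); K^+ < Cl^- (both 18 e⁻, Z=19>17); Cl^- < Br^- (same group, 1 shell fewer).
Placing each against Sc^3+: smaller — V^5+, Ti^4+; larger — Ca^2+, K^+, Cl^-, Br^-. Count: 2.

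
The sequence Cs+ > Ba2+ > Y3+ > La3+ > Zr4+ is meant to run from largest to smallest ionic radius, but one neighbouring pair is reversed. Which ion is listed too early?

Y3+

The pair Y3+, La3+ is the wrong way round — both in group 3 with the same charge; Y3+ (period 5) has the smaller radius. All other adjacent pairs agree with periodic trends, so Y3+ is the misplaced ion.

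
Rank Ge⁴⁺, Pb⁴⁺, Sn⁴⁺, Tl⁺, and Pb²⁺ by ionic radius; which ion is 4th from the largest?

Sn⁴⁺

Ge⁴⁺ (Z=32, 28 e⁻), Sn⁴⁺ (Z=50, 46 e⁻), Pb⁴⁺ (Z=82, 78 e⁻), Pb²⁺ (Z=82, 80 e⁻), Tl⁺ (Z=81, 80 e⁻). Ge⁴⁺ < Sn⁴⁺ (same group, 1 shell fewer); Sn⁴⁺ < Pb⁴⁺ (same group, 1 shell fewer); Pb⁴⁺ < Pb²⁺ (same element, +4 vs +2); Pb²⁺ < Tl⁺ (both 80 e⁻, Z=82>81).
Full ascending order: Ge⁴⁺ < Sn⁴⁺ < Pb⁴⁺ < Pb²⁺ < Tl⁺. Counting from the largest, position 4 is Sn⁴⁺.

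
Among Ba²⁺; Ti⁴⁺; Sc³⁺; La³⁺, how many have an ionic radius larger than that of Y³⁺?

Work out protons and electrons: Ti⁴⁺ has 18 e⁻ (Z=22), Sc³⁺ has 18 e⁻ (Z=21), Y³⁺ has 36 e⁻ (Z=39), La³⁺ has 54 e⁻ (Z=57), Ba²⁺ has 54 e⁻ (Z=56). Ti⁴⁺ < Sc³⁺ (isoelectronic, higher Z=22 is smaller); Sc³⁺ < Y³⁺ (same group, period 4 vs 5); Y³⁺ < La³⁺ (same group, period 5 vs 6); La³⁺ < Ba²⁺ (both 54 e⁻, Z=57>56).
Relative to Y³⁺, the ions that are larger are La³⁺, Ba²⁺. That's 2.

2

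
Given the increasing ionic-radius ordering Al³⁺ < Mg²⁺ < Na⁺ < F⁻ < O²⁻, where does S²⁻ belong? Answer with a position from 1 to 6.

Work out protons and electrons: Al³⁺: 10 e⁻, Z=13, Mg²⁺: 10 e⁻, Z=12, Na⁺: 10 e⁻, Z=11, F⁻: 10 e⁻, Z=9, O²⁻: 10 e⁻, Z=8, S²⁻: 18 e⁻, Z=16. Al³⁺ < Mg²⁺ (both 10 e⁻, Z=13>12); Mg²⁺ < Na⁺ (isoelectronic, higher Z=12 is smaller); Na⁺ < F⁻ (both 10 e⁻, Z=11>9); F⁻ < O²⁻ (isoelectronic, higher Z=9 is smaller); O²⁻ < S²⁻ (same group, 1 shell fewer).
Merged order: Al³⁺ < Mg²⁺ < Na⁺ < F⁻ < O²⁻ < S²⁻ — S²⁻ is number 6.

6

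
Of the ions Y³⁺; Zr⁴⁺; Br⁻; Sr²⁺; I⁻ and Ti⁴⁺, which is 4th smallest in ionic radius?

Work out protons and electrons: Ti⁴⁺ (Z=22, 18 e⁻), Zr⁴⁺ (Z=40, 36 e⁻), Y³⁺ (Z=39, 36 e⁻), Sr²⁺ (Z=38, 36 e⁻), Br⁻ (Z=35, 36 e⁻), I⁻ (Z=53, 54 e⁻). Ti⁴⁺ < Zr⁴⁺ (same group, 1 shell fewer); Zr⁴⁺ < Y³⁺ (isoelectronic, higher Z=40 is smaller); Y³⁺ < Sr²⁺ (isoelectronic, higher Z=39 is smaller); Sr²⁺ < Br⁻ (isoelectronic, higher Z=38 is smaller); Br⁻ < I⁻ (same group, period 4 vs 5).
Full ascending order: Ti⁴⁺ < Zr⁴⁺ < Y³⁺ < Sr²⁺ < Br⁻ < I⁻. Counting from the smallest, position 4 is Sr²⁺.

Sr²⁺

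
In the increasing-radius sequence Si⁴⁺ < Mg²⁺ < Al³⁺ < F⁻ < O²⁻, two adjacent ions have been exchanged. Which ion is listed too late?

Compare adjacent ions: both have 10 electrons but Z(Al)=13 > Z(Mg)=12, so Al³⁺ should be the smaller of the two — yet in this increasing list Mg²⁺ sits before Al³⁺. Nothing else is reversed, so Al³⁺ should move one place to the left.

Al³⁺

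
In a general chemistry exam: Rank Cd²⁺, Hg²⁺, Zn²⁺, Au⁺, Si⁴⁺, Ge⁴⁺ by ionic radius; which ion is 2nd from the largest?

Electron counts and nuclear charges: Si⁴⁺ has 10 e⁻ (Z=14), Ge⁴⁺ has 28 e⁻ (Z=32), Zn²⁺ has 28 e⁻ (Z=30), Cd²⁺ has 46 e⁻ (Z=48), Hg²⁺ has 78 e⁻ (Z=80), Au⁺ has 78 e⁻ (Z=79). Si⁴⁺ < Ge⁴⁺ (same group, period 3 vs 4); Ge⁴⁺ < Zn²⁺ (isoelectronic, higher Z=32 is smaller); Zn²⁺ < Cd²⁺ (same group, 1 shell fewer); Cd²⁺ < Hg²⁺ (same group, 1 shell fewer); Hg²⁺ < Au⁺ (isoelectronic, higher Z=80 is smaller).
So the order is Si⁴⁺ < Ge⁴⁺ < Zn²⁺ < Cd²⁺ < Hg²⁺ < Au⁺; the 2nd-largest ion is Hg²⁺.

Hg²⁺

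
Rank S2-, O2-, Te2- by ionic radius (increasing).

All are in the same group with charge -2. Radius grows down the group as n (the outermost shell) increases.

O2- < S2- < Te2-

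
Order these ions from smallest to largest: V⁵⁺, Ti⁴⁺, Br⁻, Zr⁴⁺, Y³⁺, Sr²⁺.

V⁵⁺: 18 e⁻, Z=23, Ti⁴⁺: 18 e⁻, Z=22, Zr⁴⁺: 36 e⁻, Z=40, Y³⁺: 36 e⁻, Z=39, Sr²⁺: 36 e⁻, Z=38, Br⁻: 36 e⁻, Z=35. V⁵⁺ < Ti⁴⁺ (both 18 e⁻, Z=23>22); Ti⁴⁺ < Zr⁴⁺ (same group, period 4 vs 5); Zr⁴⁺ < Y³⁺ (both 36 e⁻, Z=40>39); Y³⁺ < Sr²⁺ (both 36 e⁻, Z=39>38); Sr²⁺ < Br⁻ (isoelectronic, higher Z=38 is smaller).

V⁵⁺ < Ti⁴⁺ < Zr⁴⁺ < Y³⁺ < Sr²⁺ < Br⁻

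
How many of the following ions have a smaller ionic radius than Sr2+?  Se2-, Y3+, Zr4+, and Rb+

All of these have 36 electrons (isoelectronic). With the same electron cloud, the ion with the most protons pulls it in tightest. Nuclear charges: Zr4+ (Z=40), Y3+ (Z=39), Sr2+ (Z=38), Rb+ (Z=37), Se2- (Z=34). Highest Z is smallest.
Ordering all of them (including Sr2+) by radius gives Zr4+ < Y3+ < Sr2+ < Rb+ < Se2-. That's 2.

2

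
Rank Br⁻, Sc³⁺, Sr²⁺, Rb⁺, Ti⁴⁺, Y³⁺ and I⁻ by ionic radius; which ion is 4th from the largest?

First list Z and electron count for each: Ti⁴⁺ has 18 e⁻ (Z=22), Sc³⁺ has 18 e⁻ (Z=21), Y³⁺ has 36 e⁻ (Z=39), Sr²⁺ has 36 e⁻ (Z=38), Rb⁺ has 36 e⁻ (Z=37), Br⁻ has 36 e⁻ (Z=35), I⁻ has 54 e⁻ (Z=53). Ti⁴⁺ < Sc³⁺ (isoelectronic, higher Z=22 is smaller); Sc³⁺ < Y³⁺ (same group, 1 shell fewer); Y³⁺ < Sr²⁺ (both 36 e⁻, Z=39>38); Sr²⁺ < Rb⁺ (isoelectronic, higher Z=38 is smaller); Rb⁺ < Br⁻ (isoelectronic, higher Z=37 is smaller); Br⁻ < I⁻ (same group, 1 shell fewer).
So the order is Ti⁴⁺ < Sc³⁺ < Y³⁺ < Sr²⁺ < Rb⁺ < Br⁻ < I⁻; the 4th-largest ion is Sr²⁺.

Sr²⁺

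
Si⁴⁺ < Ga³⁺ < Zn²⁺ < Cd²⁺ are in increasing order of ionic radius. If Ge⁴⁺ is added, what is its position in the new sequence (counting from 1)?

2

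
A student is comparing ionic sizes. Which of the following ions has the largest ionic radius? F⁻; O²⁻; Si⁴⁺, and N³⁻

These species are isoelectronic with 10 electrons. The only difference is the number of protons: Si⁴⁺ (Z=14), F⁻ (Z=9), O²⁻ (Z=8), N³⁻ (Z=7). The strongest nuclear pull (Si⁴⁺) gives the smallest ion.

N³⁻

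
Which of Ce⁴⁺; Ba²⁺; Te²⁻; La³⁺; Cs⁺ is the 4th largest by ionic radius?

All of these have 54 electrons (isoelectronic). With the same electron cloud, the ion with the most protons pulls it in tightest. Nuclear charges: Ce⁴⁺ (Z=58), La³⁺ (Z=57), Ba²⁺ (Z=56), Cs⁺ (Z=55), Te²⁻ (Z=52). Highest Z is smallest.
Full ascending order: Ce⁴⁺ < La³⁺ < Ba²⁺ < Cs⁺ < Te²⁻. Counting from the largest, position 4 is La³⁺.

La³⁺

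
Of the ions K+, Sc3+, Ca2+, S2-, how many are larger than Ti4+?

Each ion has 18 electrons. The ranking follows nuclear charge in reverse — greater Z gives a smaller radius. Ti4+ (Z=22), Sc3+ (Z=21), Ca2+ (Z=20), K+ (Z=19), S2- (Z=16).
Ordering all of them (including Ti4+) by radius gives Ti4+ < Sc3+ < Ca2+ < K+ < S2-. That's 4.

4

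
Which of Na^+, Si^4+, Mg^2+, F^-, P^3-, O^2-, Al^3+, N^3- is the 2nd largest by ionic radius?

N^3-

First list Z and electron count for each: Si^4+: 10 e⁻, Z=14, Al^3+: 10 e⁻, Z=13, Mg^2+: 10 e⁻, Z=12, Na^+: 10 e⁻, Z=11, F^-: 10 e⁻, Z=9, O^2-: 10 e⁻, Z=8, N^3-: 10 e⁻, Z=7, P^3-: 18 e⁻, Z=15. Si^4+ < Al^3+ (both 10 e⁻, Z=14>13); Al^3+ < Mg^2+ (both 10 e⁻, Z=13>12); Mg^2+ < Na^+ (isoelectronic, higher Z=12 is smaller); Na^+ < F^- (both 10 e⁻, Z=11>9); F^- < O^2- (both 10 e⁻, Z=9>8); O^2- < N^3- (isoelectronic, higher Z=8 is smaller); N^3- < P^3- (same group, period 2 vs 3).
That gives Si^4+ < Al^3+ < Mg^2+ < Na^+ < F^- < O^2- < N^3- < P^3-. From the largest end, number 2 is N^3-.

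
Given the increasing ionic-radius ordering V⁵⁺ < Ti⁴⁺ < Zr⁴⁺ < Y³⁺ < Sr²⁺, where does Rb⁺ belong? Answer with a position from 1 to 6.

6

Electron counts and nuclear charges: V⁵⁺ (Z=23, 18 e⁻), Ti⁴⁺ (Z=22, 18 e⁻), Zr⁴⁺ (Z=40, 36 e⁻), Y³⁺ (Z=39, 36 e⁻), Sr²⁺ (Z=38, 36 e⁻), Rb⁺ (Z=37, 36 e⁻). V⁵⁺ < Ti⁴⁺ (isoelectronic, higher Z=23 is smaller); Ti⁴⁺ < Zr⁴⁺ (same group, period 4 vs 5); Zr⁴⁺ < Y³⁺ (isoelectronic, higher Z=40 is smaller); Y³⁺ < Sr²⁺ (isoelectronic, higher Z=39 is smaller); Sr²⁺ < Rb⁺ (both 36 e⁻, Z=38>37).
With Rb⁺ included the full order is V⁵⁺ < Ti⁴⁺ < Zr⁴⁺ < Y³⁺ < Sr²⁺ < Rb⁺, so it takes position 6.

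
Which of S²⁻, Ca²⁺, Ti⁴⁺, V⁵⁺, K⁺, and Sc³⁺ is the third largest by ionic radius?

Each ion has 18 electrons. The ranking follows nuclear charge in reverse — greater Z gives a smaller radius. V⁵⁺ (Z=23), Ti⁴⁺ (Z=22), Sc³⁺ (Z=21), Ca²⁺ (Z=20), K⁺ (Z=19), S²⁻ (Z=16).
So the order is V⁵⁺ < Ti⁴⁺ < Sc³⁺ < Ca²⁺ < K⁺ < S²⁻; the 3rd-largest ion is Ca²⁺.

Ca²⁺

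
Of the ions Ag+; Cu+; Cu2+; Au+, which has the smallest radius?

Work out protons and electrons: Cu2+: 27 e⁻, Z=29, Cu+: 28 e⁻, Z=29, Ag+: 46 e⁻, Z=47, Au+: 78 e⁻, Z=79. Cu2+ < Cu+ (higher charge on the same element); Cu+ < Ag+ (same group, period 4 vs 5); Ag+ < Au+ (same group, 1 shell fewer).

Cu2+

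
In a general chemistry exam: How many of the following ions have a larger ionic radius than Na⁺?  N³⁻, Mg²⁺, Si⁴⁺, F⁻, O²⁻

3

These species are isoelectronic with 10 electrons. The only difference is the number of protons: Si⁴⁺ (Z=14), Mg²⁺ (Z=12), Na⁺ (Z=11), F⁻ (Z=9), O²⁻ (Z=8), N³⁻ (Z=7). The strongest nuclear pull (Si⁴⁺) gives the smallest ion.
Overall: Si⁴⁺ < Mg²⁺ < Na⁺ < F⁻ < O²⁻ < N³⁻. Na⁺ has 2 below it and 3 above. That's 3.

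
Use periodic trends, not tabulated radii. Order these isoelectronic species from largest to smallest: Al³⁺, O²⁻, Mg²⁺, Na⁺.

These species are isoelectronic with 10 electrons. The only difference is the number of protons: Al³⁺ (Z=13), Mg²⁺ (Z=12), Na⁺ (Z=11), O²⁻ (Z=8). The strongest nuclear pull (Al³⁺) gives the smallest ion.

O²⁻ > Na⁺ > Mg²⁺ > Al³⁺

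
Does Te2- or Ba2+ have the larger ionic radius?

Te2-

All of these have 54 electrons (isoelectronic). With the same electron cloud, the ion with the most protons pulls it in tightest. Nuclear charges: Ba2+ (Z=56), Te2- (Z=52). Highest Z is smallest.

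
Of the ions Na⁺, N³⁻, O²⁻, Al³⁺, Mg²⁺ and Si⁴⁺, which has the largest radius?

These species are isoelectronic with 10 electrons. The only difference is the number of protons: Si⁴⁺ (Z=14), Al³⁺ (Z=13), Mg²⁺ (Z=12), Na⁺ (Z=11), O²⁻ (Z=8), N³⁻ (Z=7). The strongest nuclear pull (Si⁴⁺) gives the smallest ion.

N³⁻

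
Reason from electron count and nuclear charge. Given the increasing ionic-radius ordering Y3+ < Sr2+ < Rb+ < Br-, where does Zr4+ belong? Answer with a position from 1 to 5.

Each ion has 36 electrons. The ranking follows nuclear charge in reverse — greater Z gives a smaller radius. Zr4+ (Z=40), Y3+ (Z=39), Sr2+ (Z=38), Rb+ (Z=37), Br- (Z=35).
Putting Zr4+ in gives Zr4+ < Y3+ < Sr2+ < Rb+ < Br-; it lands at slot 1.

1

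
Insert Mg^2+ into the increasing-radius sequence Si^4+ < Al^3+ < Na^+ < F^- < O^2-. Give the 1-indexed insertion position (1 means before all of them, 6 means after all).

3

All of these have 10 electrons (isoelectronic). With the same electron cloud, the ion with the most protons pulls it in tightest. Nuclear charges: Si^4+ (Z=14), Al^3+ (Z=13), Mg^2+ (Z=12), Na^+ (Z=11), F^- (Z=9), O^2- (Z=8). Highest Z is smallest.
Putting Mg^2+ in gives Si^4+ < Al^3+ < Mg^2+ < Na^+ < F^- < O^2-; it lands at slot 3.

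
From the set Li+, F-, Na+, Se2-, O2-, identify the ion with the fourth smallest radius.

O2-

Electron counts and nuclear charges: Li+ (Z=3, 2 e⁻), Na+ (Z=11, 10 e⁻), F- (Z=9, 10 e⁻), O2- (Z=8, 10 e⁻), Se2- (Z=34, 36 e⁻). Li+ < Na+ (same group, 1 shell fewer); Na+ < F- (isoelectronic, higher Z=11 is smaller); F- < O2- (isoelectronic, higher Z=9 is smaller); O2- < Se2- (same group, 2 shells fewer).
Ordering: Li+ < Na+ < F- < O2- < Se2-. The fourth smallest is O2-.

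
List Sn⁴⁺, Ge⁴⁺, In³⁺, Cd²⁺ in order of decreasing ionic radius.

First list Z and electron count for each: Ge⁴⁺: 28 e⁻, Z=32, Sn⁴⁺: 46 e⁻, Z=50, In³⁺: 46 e⁻, Z=49, Cd²⁺: 46 e⁻, Z=48. Ge⁴⁺ < Sn⁴⁺ (same group, period 4 vs 5); Sn⁴⁺ < In³⁺ (isoelectronic, higher Z=50 is smaller); In³⁺ < Cd²⁺ (both 46 e⁻, Z=49>48).

Cd²⁺ > In³⁺ > Sn⁴⁺ > Ge⁴⁺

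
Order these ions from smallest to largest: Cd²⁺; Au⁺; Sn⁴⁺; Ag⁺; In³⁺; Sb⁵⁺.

Work out protons and electrons: Sb⁵⁺ (Z=51, 46 e⁻), Sn⁴⁺ (Z=50, 46 e⁻), In³⁺ (Z=49, 46 e⁻), Cd²⁺ (Z=48, 46 e⁻), Ag⁺ (Z=47, 46 e⁻), Au⁺ (Z=79, 78 e⁻). Sb⁵⁺ < Sn⁴⁺ (both 46 e⁻, Z=51>50); Sn⁴⁺ < In³⁺ (both 46 e⁻, Z=50>49); In³⁺ < Cd²⁺ (both 46 e⁻, Z=49>48); Cd²⁺ < Ag⁺ (both 46 e⁻, Z=48>47); Ag⁺ < Au⁺ (same group, 1 shell fewer).

Sb⁵⁺ < Sn⁴⁺ < In³⁺ < Cd²⁺ < Ag⁺ < Au⁺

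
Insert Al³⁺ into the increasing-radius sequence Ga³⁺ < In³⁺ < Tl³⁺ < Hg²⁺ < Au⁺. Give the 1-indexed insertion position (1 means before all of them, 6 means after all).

First list Z and electron count for each: Al³⁺ (Z=13, 10 e⁻), Ga³⁺ (Z=31, 28 e⁻), In³⁺ (Z=49, 46 e⁻), Tl³⁺ (Z=81, 78 e⁻), Hg²⁺ (Z=80, 78 e⁻), Au⁺ (Z=79, 78 e⁻). Al³⁺ < Ga³⁺ (same group, 1 shell fewer); Ga³⁺ < In³⁺ (same group, period 4 vs 5); In³⁺ < Tl³⁺ (same group, 1 shell fewer); Tl³⁺ < Hg²⁺ (both 78 e⁻, Z=81>80); Hg²⁺ < Au⁺ (isoelectronic, higher Z=80 is smaller).
Putting Al³⁺ in gives Al³⁺ < Ga³⁺ < In³⁺ < Tl³⁺ < Hg²⁺ < Au⁺; it lands at slot 1.

1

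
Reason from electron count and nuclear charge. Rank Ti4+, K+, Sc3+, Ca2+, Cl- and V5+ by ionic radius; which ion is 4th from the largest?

Sc3+

Isoelectronic series (18 e⁻ each). Size is set by nuclear charge: more protons means a smaller ion. V5+ (Z=23), Ti4+ (Z=22), Sc3+ (Z=21), Ca2+ (Z=20), K+ (Z=19), Cl- (Z=17).
Full ascending order: V5+ < Ti4+ < Sc3+ < Ca2+ < K+ < Cl-. Counting from the largest, position 4 is Sc3+.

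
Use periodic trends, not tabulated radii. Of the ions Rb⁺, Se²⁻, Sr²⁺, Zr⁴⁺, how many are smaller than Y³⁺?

Each ion has 36 electrons. The ranking follows nuclear charge in reverse — greater Z gives a smaller radius. Zr⁴⁺ (Z=40), Y³⁺ (Z=39), Sr²⁺ (Z=38), Rb⁺ (Z=37), Se²⁻ (Z=34).
Placing each against Y³⁺: smaller — Zr⁴⁺; larger — Sr²⁺, Rb⁺, Se²⁻. Count: 1.

1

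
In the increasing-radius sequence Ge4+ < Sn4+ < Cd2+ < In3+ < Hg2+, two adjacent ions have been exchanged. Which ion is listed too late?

In3+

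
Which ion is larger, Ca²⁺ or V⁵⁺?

Ca²⁺

Each ion has 18 electrons. The ranking follows nuclear charge in reverse — greater Z gives a smaller radius. V⁵⁺ (Z=23), Ca²⁺ (Z=20).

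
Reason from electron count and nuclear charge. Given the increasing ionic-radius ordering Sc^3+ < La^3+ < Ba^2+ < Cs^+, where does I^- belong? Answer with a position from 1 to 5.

5

Sc^3+ has 18 e⁻ (Z=21), La^3+ has 54 e⁻ (Z=57), Ba^2+ has 54 e⁻ (Z=56), Cs^+ has 54 e⁻ (Z=55), I^- has 54 e⁻ (Z=53). Sc^3+ < La^3+ (same group, period 4 vs 6); La^3+ < Ba^2+ (isoelectronic, higher Z=57 is smaller); Ba^2+ < Cs^+ (isoelectronic, higher Z=56 is smaller); Cs^+ < I^- (isoelectronic, higher Z=55 is smaller).
The complete sequence is Sc^3+ < La^3+ < Ba^2+ < Cs^+ < I^-. I^- sits at position 5.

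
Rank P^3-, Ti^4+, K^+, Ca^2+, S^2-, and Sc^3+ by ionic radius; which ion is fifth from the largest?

Isoelectronic series (18 e⁻ each). Size is set by nuclear charge: more protons means a smaller ion. Ti^4+ (Z=22), Sc^3+ (Z=21), Ca^2+ (Z=20), K^+ (Z=19), S^2- (Z=16), P^3- (Z=15).
So the order is Ti^4+ < Sc^3+ < Ca^2+ < K^+ < S^2- < P^3-; the 5th-largest ion is Sc^3+.

Sc^3+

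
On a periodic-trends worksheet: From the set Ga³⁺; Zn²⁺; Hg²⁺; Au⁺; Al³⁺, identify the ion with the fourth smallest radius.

First list Z and electron count for each: Al³⁺ has 10 e⁻ (Z=13), Ga³⁺ has 28 e⁻ (Z=31), Zn²⁺ has 28 e⁻ (Z=30), Hg²⁺ has 78 e⁻ (Z=80), Au⁺ has 78 e⁻ (Z=79). Al³⁺ < Ga³⁺ (same group, period 3 vs 4); Ga³⁺ < Zn²⁺ (both 28 e⁻, Z=31>30); Zn²⁺ < Hg²⁺ (same group, period 4 vs 6); Hg²⁺ < Au⁺ (isoelectronic, higher Z=80 is smaller).
Full ascending order: Al³⁺ < Ga³⁺ < Zn²⁺ < Hg²⁺ < Au⁺. Counting from the smallest, position 4 is Hg²⁺.

Hg²⁺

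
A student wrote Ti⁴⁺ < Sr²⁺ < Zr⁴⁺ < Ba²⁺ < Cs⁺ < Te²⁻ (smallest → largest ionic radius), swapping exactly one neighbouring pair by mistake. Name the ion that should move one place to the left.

Zr⁴⁺

Compare adjacent ions: both have 36 electrons but Z(Zr)=40 > Z(Sr)=38, so Zr⁴⁺ should be the smaller of the two — yet in this increasing list Sr²⁺ sits before Zr⁴⁺. Nothing else is reversed, so Zr⁴⁺ should move one place to the left.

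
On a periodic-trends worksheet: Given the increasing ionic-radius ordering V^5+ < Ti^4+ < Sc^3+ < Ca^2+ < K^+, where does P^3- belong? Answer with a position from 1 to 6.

Isoelectronic series (18 e⁻ each). Size is set by nuclear charge: more protons means a smaller ion. V^5+ (Z=23), Ti^4+ (Z=22), Sc^3+ (Z=21), Ca^2+ (Z=20), K^+ (Z=19), P^3- (Z=15).
The complete sequence is V^5+ < Ti^4+ < Sc^3+ < Ca^2+ < K^+ < P^3-. P^3- sits at position 6.

6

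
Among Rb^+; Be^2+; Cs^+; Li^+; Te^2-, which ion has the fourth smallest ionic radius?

Cs^+

Be^2+ has 2 e⁻ (Z=4), Li^+ has 2 e⁻ (Z=3), Rb^+ has 36 e⁻ (Z=37), Cs^+ has 54 e⁻ (Z=55), Te^2- has 54 e⁻ (Z=52). Be^2+ < Li^+ (both 2 e⁻, Z=4>3); Li^+ < Rb^+ (same group, 3 shells fewer); Rb^+ < Cs^+ (same group, period 5 vs 6); Cs^+ < Te^2- (both 54 e⁻, Z=55>52).
Full ascending order: Be^2+ < Li^+ < Rb^+ < Cs^+ < Te^2-. Counting from the smallest, position 4 is Cs^+.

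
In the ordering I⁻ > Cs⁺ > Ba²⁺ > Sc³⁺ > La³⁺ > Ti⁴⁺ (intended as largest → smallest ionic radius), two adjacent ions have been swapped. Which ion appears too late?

La³⁺

Scanning neighbour by neighbour, only Sc³⁺/La³⁺ violates a trend: Sc³⁺ and La³⁺ are in one column with the same charge; the lighter period-4 ion has 2 fewer shells and is smaller. That makes La³⁺ the one sitting a position late relative to where it belongs.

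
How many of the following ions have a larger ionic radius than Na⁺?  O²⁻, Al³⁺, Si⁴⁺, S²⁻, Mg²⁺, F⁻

3

Tabulating Z and e⁻: Si⁴⁺ (Z=14, 10 e⁻), Al³⁺ (Z=13, 10 e⁻), Mg²⁺ (Z=12, 10 e⁻), Na⁺ (Z=11, 10 e⁻), F⁻ (Z=9, 10 e⁻), O²⁻ (Z=8, 10 e⁻), S²⁻ (Z=16, 18 e⁻). Si⁴⁺ < Al³⁺ (isoelectronic, higher Z=14 is smaller); Al³⁺ < Mg²⁺ (isoelectronic, higher Z=13 is smaller); Mg²⁺ < Na⁺ (isoelectronic, higher Z=12 is smaller); Na⁺ < F⁻ (both 10 e⁻, Z=11>9); F⁻ < O²⁻ (isoelectronic, higher Z=9 is smaller); O²⁻ < S²⁻ (same group, 1 shell fewer).
Ordering all of them (including Na⁺) by radius gives Si⁴⁺ < Al³⁺ < Mg²⁺ < Na⁺ < F⁻ < O²⁻ < S²⁻. That's 3.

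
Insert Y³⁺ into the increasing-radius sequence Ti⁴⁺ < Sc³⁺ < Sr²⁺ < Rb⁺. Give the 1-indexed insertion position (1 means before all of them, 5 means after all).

3

Ti⁴⁺: 18 e⁻, Z=22, Sc³⁺: 18 e⁻, Z=21, Y³⁺: 36 e⁻, Z=39, Sr²⁺: 36 e⁻, Z=38, Rb⁺: 36 e⁻, Z=37. Ti⁴⁺ < Sc³⁺ (isoelectronic, higher Z=22 is smaller); Sc³⁺ < Y³⁺ (same group, 1 shell fewer); Y³⁺ < Sr²⁺ (both 36 e⁻, Z=39>38); Sr²⁺ < Rb⁺ (both 36 e⁻, Z=38>37).
The complete sequence is Ti⁴⁺ < Sc³⁺ < Y³⁺ < Sr²⁺ < Rb⁺. Y³⁺ sits at position 3.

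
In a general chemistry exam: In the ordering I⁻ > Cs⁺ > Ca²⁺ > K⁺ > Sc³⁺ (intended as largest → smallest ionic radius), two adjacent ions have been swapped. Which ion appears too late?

K⁺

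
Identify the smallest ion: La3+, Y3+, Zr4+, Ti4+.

Electron counts and nuclear charges: Ti4+ has 18 e⁻ (Z=22), Zr4+ has 36 e⁻ (Z=40), Y3+ has 36 e⁻ (Z=39), La3+ has 54 e⁻ (Z=57). Ti4+ < Zr4+ (same group, 1 shell fewer); Zr4+ < Y3+ (isoelectronic, higher Z=40 is smaller); Y3+ < La3+ (same group, 1 shell fewer).

Ti4+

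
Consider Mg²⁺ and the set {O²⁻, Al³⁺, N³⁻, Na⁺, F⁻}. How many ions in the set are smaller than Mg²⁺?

1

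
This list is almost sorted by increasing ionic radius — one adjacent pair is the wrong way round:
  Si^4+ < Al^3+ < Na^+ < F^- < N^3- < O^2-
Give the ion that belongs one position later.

N^3-

Compare adjacent ions: O^2- and N^3- share 10 electrons; the higher nuclear charge on O (Z=8) contracts it more, so O^2- < N^3- — yet in this increasing list N^3- sits before O^2-. Nothing else is reversed, so N^3- should move one place to the right.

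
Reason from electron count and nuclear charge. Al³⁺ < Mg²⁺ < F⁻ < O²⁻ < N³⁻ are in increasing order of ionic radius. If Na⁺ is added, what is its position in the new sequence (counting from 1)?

3

These species are isoelectronic with 10 electrons. The only difference is the number of protons: Al³⁺ (Z=13), Mg²⁺ (Z=12), Na⁺ (Z=11), F⁻ (Z=9), O²⁻ (Z=8), N³⁻ (Z=7). The strongest nuclear pull (Al³⁺) gives the smallest ion.
The complete sequence is Al³⁺ < Mg²⁺ < Na⁺ < F⁻ < O²⁻ < N³⁻. Na⁺ sits at position 3.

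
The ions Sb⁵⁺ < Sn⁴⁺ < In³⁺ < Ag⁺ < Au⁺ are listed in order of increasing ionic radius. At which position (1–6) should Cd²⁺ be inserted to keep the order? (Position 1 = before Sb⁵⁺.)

Tabulating Z and e⁻: Sb⁵⁺ has 46 e⁻ (Z=51), Sn⁴⁺ has 46 e⁻ (Z=50), In³⁺ has 46 e⁻ (Z=49), Cd²⁺ has 46 e⁻ (Z=48), Ag⁺ has 46 e⁻ (Z=47), Au⁺ has 78 e⁻ (Z=79). Sb⁵⁺ < Sn⁴⁺ (isoelectronic, higher Z=51 is smaller); Sn⁴⁺ < In³⁺ (both 46 e⁻, Z=50>49); In³⁺ < Cd²⁺ (both 46 e⁻, Z=49>48); Cd²⁺ < Ag⁺ (isoelectronic, higher Z=48 is smaller); Ag⁺ < Au⁺ (same group, period 5 vs 6).
With Cd²⁺ included the full order is Sb⁵⁺ < Sn⁴⁺ < In³⁺ < Cd²⁺ < Ag⁺ < Au⁺, so it takes position 4.

4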